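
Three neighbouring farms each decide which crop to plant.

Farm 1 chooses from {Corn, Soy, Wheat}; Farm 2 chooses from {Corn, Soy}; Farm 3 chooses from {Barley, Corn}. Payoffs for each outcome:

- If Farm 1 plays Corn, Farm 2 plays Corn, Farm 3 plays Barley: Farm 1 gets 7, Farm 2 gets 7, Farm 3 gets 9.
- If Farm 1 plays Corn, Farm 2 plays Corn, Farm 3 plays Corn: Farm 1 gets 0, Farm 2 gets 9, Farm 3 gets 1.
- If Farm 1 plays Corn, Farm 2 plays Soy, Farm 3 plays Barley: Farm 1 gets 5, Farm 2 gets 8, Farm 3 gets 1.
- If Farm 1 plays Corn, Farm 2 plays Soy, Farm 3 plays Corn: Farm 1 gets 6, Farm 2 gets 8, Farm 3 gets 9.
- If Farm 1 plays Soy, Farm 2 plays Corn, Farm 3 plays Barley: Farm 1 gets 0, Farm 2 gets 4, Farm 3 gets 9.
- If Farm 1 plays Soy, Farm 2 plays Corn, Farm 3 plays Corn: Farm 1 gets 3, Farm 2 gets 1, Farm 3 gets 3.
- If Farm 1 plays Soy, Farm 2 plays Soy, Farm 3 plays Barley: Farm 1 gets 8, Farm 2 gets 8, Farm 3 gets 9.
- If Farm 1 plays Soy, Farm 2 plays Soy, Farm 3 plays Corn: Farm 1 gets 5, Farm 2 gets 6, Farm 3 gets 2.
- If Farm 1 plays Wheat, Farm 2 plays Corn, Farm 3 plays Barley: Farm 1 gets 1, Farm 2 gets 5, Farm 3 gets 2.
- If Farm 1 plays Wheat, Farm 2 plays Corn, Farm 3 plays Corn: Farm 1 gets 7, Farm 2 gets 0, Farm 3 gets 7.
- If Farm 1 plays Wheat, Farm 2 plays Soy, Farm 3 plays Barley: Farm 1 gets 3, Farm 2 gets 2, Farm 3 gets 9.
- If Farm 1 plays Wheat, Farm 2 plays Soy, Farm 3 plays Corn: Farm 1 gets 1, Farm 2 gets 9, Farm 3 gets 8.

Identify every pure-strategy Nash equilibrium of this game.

(Corn, Corn, Barley): Farm 2 can switch to Soy (7 → 8). Not NE.
(Corn, Corn, Corn): Farm 1 can switch to Soy (0 → 3). Not NE.
(Corn, Soy, Barley): Farm 1 can switch to Soy (5 → 8). Not NE.
(Corn, Soy, Corn): Farm 2 can switch to Corn (8 → 9). Not NE.
(Soy, Corn, Barley): Farm 1 can switch to Corn (0 → 7). Not NE.
(Soy, Corn, Corn): Farm 1 can switch to Wheat (3 → 7). Not NE.
(Soy, Soy, Barley): Farm 1 gets 8, best alternative 5; Farm 2 gets 8, best alternative 4; Farm 3 gets 9, best alternative 2. No profitable deviation — NE.
(Soy, Soy, Corn): Farm 1 can switch to Corn (5 → 6). Not NE.
(Wheat, Corn, Barley): Farm 1 can switch to Corn (1 → 7). Not NE.
(Wheat, Corn, Corn): Farm 2 can switch to Soy (0 → 9). Not NE.
(Wheat, Soy, Barley): Farm 1 can switch to Corn (3 → 5). Not NE.
(The remaining 1 profile has a profitable deviation by the same check.)

Pure NE: (Soy, Soy, Barley)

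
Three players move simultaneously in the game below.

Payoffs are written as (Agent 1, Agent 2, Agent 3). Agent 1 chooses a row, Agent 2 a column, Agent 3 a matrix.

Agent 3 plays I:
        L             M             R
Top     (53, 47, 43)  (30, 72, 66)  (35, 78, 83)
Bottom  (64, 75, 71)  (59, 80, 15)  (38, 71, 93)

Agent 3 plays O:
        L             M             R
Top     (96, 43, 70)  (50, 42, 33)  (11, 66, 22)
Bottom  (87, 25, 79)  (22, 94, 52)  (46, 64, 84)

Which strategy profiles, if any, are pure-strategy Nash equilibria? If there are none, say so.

Mark each player's best response to every combination of opponents' strategies; a profile where every player is best-responding is a pure Nash equilibrium.
Agent 1 against (L, I): payoffs 53, 64 → best response Bottom.
Agent 1 against (L, O): payoffs 96, 87 → best response Top.
Agent 1 against (M, I): payoffs 30, 59 → best response Bottom.
Agent 1 against (M, O): payoffs 50, 22 → best response Top.
Agent 1 against (R, I): payoffs 35, 38 → best response Bottom.
Agent 1 against (R, O): payoffs 11, 46 → best response Bottom.
Agent 2 against (Top, I): payoffs 47, 72, 78 → best response R.
Agent 2 against (Top, O): payoffs 43, 42, 66 → best response R.
Agent 2 against (Bottom, I): payoffs 75, 80, 71 → best response M.
Agent 2 against (Bottom, O): payoffs 25, 94, 64 → best response M.
Agent 3 against (Top, L): payoffs 43, 70 → best response O.
Agent 3 against (Top, M): payoffs 66, 33 → best response I.
Agent 3 against (Top, R): payoffs 83, 22 → best response I.
Agent 3 against (Bottom, L): payoffs 71, 79 → best response O.
Agent 3 against (Bottom, M): payoffs 15, 52 → best response O.
Agent 3 against (Bottom, R): payoffs 93, 84 → best response I.
No profile is a mutual best response for all players.

There is no pure-strategy Nash equilibrium.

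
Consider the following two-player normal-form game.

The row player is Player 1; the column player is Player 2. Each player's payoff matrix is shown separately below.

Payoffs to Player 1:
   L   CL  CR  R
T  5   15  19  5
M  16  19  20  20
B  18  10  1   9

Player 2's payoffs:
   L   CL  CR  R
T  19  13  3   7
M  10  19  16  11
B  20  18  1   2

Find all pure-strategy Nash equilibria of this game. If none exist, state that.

For each player, find the best response to each opponent profile; mutual best responses are the pure NE.
Player 1 against L: payoffs 5, 16, 18 → best response B.
Player 1 against CL: payoffs 15, 19, 10 → best response M.
Player 1 against CR: payoffs 19, 20, 1 → best response M.
Player 1 against R: payoffs 5, 20, 9 → best response M.
Player 2 against T: payoffs 19, 13, 3, 7 → best response L.
Player 2 against M: payoffs 10, 19, 16, 11 → best response CL.
Player 2 against B: payoffs 20, 18, 1, 2 → best response L.
Mutual best responses: (M, CL); (B, L).

The pure Nash equilibria are (M, CL), (B, L).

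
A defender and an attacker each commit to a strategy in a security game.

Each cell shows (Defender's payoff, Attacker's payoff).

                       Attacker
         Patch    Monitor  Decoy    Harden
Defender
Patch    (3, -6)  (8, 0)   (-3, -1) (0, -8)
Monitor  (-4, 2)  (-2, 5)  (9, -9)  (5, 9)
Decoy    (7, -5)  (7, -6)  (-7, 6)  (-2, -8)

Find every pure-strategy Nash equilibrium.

The pure Nash equilibria are (Patch, Monitor), (Monitor, Harden).

(Patch, Patch): Defender can switch to Decoy (3 → 7). Not NE.
(Patch, Monitor): Defender gets 8, best alternative 7; Attacker gets 0, best alternative -1. No profitable deviation — NE.
(Patch, Decoy): Defender can switch to Monitor (-3 → 9). Not NE.
(Patch, Harden): Defender can switch to Monitor (0 → 5). Not NE.
(Monitor, Patch): Defender can switch to Patch (-4 → 3). Not NE.
(Monitor, Monitor): Defender can switch to Patch (-2 → 8). Not NE.
(Monitor, Decoy): Attacker can switch to Patch (-9 → 2). Not NE.
(Monitor, Harden): Defender gets 5, best alternative 0; Attacker gets 9, best alternative 5. No profitable deviation — NE.
(Decoy, Patch): Attacker can switch to Decoy (-5 → 6). Not NE.
(Decoy, Monitor): Defender can switch to Patch (7 → 8). Not NE.
(The remaining 2 profiles each have a profitable deviation by the same check.)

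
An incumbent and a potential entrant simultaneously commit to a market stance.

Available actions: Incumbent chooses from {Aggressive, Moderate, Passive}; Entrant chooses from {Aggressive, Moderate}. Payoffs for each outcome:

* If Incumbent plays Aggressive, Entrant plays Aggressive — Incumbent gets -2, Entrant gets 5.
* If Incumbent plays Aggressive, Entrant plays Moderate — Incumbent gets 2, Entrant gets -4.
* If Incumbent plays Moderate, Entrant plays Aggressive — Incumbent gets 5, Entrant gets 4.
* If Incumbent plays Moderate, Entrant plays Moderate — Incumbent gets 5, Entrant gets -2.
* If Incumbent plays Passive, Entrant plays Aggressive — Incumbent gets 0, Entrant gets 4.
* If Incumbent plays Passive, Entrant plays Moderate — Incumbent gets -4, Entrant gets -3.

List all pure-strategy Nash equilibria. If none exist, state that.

For each player, find the best response to each opponent profile; mutual best responses are the pure NE.
Incumbent against Aggressive: payoffs -2, 5, 0 → best response Moderate.
Incumbent against Moderate: payoffs 2, 5, -4 → best response Moderate.
Entrant against Aggressive: payoffs 5, -4 → best response Aggressive.
Entrant against Moderate: payoffs 4, -2 → best response Aggressive.
Entrant against Passive: payoffs 4, -3 → best response Aggressive.
Mutual best responses: (Moderate, Aggressive).

(Moderate, Aggressive)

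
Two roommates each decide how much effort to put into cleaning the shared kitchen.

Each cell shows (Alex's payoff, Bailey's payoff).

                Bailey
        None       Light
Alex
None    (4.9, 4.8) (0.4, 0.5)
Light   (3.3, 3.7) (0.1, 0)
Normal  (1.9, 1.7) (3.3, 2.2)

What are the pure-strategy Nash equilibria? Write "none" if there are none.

For each player, find the best response to each opponent profile; mutual best responses are the pure NE.
Alex against None: payoffs 4.9, 3.3, 1.9 → best response None.
Alex against Light: payoffs 0.4, 0.1, 3.3 → best response Normal.
Bailey against None: payoffs 4.8, 0.5 → best response None.
Bailey against Light: payoffs 3.7, 0 → best response None.
Bailey against Normal: payoffs 1.7, 2.2 → best response Light.
Mutual best responses: (None, None); (Normal, Light).

Pure-strategy Nash equilibria: (None, None) and (Normal, Light)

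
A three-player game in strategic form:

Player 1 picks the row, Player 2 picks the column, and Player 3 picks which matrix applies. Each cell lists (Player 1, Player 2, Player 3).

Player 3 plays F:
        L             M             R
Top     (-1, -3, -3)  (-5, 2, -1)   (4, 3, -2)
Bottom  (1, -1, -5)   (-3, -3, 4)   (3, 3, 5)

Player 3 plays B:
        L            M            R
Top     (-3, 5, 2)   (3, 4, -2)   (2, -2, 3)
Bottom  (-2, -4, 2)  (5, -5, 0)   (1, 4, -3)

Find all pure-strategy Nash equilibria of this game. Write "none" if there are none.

For each player, find the best response to each opponent profile; mutual best responses are the pure NE.
Player 1 against (L, F): payoffs -1, 1 → best response Bottom.
Player 1 against (L, B): payoffs -3, -2 → best response Bottom.
Player 1 against (M, F): payoffs -5, -3 → best response Bottom.
Player 1 against (M, B): payoffs 3, 5 → best response Bottom.
Player 1 against (R, F): payoffs 4, 3 → best response Top.
Player 1 against (R, B): payoffs 2, 1 → best response Top.
Player 2 against (Top, F): payoffs -3, 2, 3 → best response R.
Player 2 against (Top, B): payoffs 5, 4, -2 → best response L.
Player 2 against (Bottom, F): payoffs -1, -3, 3 → best response R.
Player 2 against (Bottom, B): payoffs -4, -5, 4 → best response R.
Player 3 against (Top, L): payoffs -3, 2 → best response B.
Player 3 against (Top, M): payoffs -1, -2 → best response F.
Player 3 against (Top, R): payoffs -2, 3 → best response B.
Player 3 against (Bottom, L): payoffs -5, 2 → best response B.
Player 3 against (Bottom, M): payoffs 4, 0 → best response F.
Player 3 against (Bottom, R): payoffs 5, -3 → best response F.
No profile is a mutual best response for all players.

There is no pure-strategy Nash equilibrium.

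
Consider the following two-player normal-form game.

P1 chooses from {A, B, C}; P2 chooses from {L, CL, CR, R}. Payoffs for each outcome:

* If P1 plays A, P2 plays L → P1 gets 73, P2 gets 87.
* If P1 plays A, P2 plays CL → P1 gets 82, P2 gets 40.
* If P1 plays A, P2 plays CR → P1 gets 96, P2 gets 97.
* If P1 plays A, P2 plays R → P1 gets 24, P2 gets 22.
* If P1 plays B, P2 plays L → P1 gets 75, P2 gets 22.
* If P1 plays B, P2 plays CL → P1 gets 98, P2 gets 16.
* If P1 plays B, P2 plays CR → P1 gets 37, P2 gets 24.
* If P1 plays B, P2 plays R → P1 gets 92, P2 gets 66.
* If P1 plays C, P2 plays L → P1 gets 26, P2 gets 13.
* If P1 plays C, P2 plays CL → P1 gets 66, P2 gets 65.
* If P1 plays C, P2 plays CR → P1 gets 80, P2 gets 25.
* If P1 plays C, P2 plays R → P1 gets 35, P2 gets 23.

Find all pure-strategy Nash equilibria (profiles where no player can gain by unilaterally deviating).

The pure Nash equilibria are (A, CR) and (B, R).

P1 against L: payoffs 73, 75, 26 → best response B.
P1 against CL: payoffs 82, 98, 66 → best response B.
P1 against CR: payoffs 96, 37, 80 → best response A.
P1 against R: payoffs 24, 92, 35 → best response B.
P2 against A: payoffs 87, 40, 97, 22 → best response CR.
P2 against B: payoffs 22, 16, 24, 66 → best response R.
P2 against C: payoffs 13, 65, 25, 23 → best response CL.
Mutual best responses: (A, CR); (B, R).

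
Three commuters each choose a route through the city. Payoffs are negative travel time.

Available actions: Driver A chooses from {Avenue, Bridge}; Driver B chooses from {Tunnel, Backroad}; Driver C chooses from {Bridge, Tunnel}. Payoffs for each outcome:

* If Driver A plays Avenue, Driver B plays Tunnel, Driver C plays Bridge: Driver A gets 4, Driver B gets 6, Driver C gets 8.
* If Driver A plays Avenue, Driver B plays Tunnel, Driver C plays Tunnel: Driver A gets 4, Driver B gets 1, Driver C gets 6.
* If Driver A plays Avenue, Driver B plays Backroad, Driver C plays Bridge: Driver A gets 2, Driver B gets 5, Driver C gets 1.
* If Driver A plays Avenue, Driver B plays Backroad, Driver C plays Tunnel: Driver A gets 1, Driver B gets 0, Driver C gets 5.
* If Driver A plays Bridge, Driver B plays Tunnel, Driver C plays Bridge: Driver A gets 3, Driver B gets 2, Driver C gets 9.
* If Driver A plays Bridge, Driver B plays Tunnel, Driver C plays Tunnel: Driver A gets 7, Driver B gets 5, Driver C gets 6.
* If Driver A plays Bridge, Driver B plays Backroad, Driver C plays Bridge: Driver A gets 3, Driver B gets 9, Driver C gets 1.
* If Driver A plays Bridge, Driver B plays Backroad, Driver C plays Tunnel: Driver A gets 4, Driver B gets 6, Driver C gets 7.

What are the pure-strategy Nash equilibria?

Check each profile: it is a Nash equilibrium iff no player can strictly gain by switching unilaterally.
(Avenue, Tunnel, Bridge): Driver A gets 4, best alternative 3; Driver B gets 6, best alternative 5; Driver C gets 8, best alternative 6. No profitable deviation — NE.
(Avenue, Tunnel, Tunnel): Driver A can switch to Bridge (4 → 7). Not NE.
(Avenue, Backroad, Bridge): Driver A can switch to Bridge (2 → 3). Not NE.
(Avenue, Backroad, Tunnel): Driver A can switch to Bridge (1 → 4). Not NE.
(Bridge, Tunnel, Bridge): Driver A can switch to Avenue (3 → 4). Not NE.
(Bridge, Tunnel, Tunnel): Driver B can switch to Backroad (5 → 6). Not NE.
(Bridge, Backroad, Bridge): Driver C can switch to Tunnel (1 → 7). Not NE.
(Bridge, Backroad, Tunnel): Driver A gets 4, best alternative 1; Driver B gets 6, best alternative 5; Driver C gets 7, best alternative 1. No profitable deviation — NE.

(Avenue, Tunnel, Bridge); (Bridge, Backroad, Tunnel)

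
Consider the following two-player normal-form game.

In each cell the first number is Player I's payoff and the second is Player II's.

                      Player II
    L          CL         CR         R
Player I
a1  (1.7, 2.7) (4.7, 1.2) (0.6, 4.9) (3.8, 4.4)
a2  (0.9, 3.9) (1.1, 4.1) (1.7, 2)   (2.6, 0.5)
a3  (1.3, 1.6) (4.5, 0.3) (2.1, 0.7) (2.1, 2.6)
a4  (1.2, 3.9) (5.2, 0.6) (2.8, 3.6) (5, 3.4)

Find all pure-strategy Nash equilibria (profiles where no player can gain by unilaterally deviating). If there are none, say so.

There is no pure-strategy Nash equilibrium.

Check each profile: it is a Nash equilibrium iff no player can strictly gain by switching unilaterally.
(a1, L): Player II can switch to CR (2.7 → 4.9). Not NE.
(a1, CL): Player I can switch to a4 (4.7 → 5.2). Not NE.
(a1, CR): Player I can switch to a2 (0.6 → 1.7). Not NE.
(a1, R): Player I can switch to a4 (3.8 → 5). Not NE.
(a2, L): Player I can switch to a1 (0.9 → 1.7). Not NE.
(a2, CL): Player I can switch to a1 (1.1 → 4.7). Not NE.
(a2, CR): Player I can switch to a3 (1.7 → 2.1). Not NE.
(a2, R): Player I can switch to a1 (2.6 → 3.8). Not NE.
(The remaining 8 profiles each have a profitable deviation by the same check.)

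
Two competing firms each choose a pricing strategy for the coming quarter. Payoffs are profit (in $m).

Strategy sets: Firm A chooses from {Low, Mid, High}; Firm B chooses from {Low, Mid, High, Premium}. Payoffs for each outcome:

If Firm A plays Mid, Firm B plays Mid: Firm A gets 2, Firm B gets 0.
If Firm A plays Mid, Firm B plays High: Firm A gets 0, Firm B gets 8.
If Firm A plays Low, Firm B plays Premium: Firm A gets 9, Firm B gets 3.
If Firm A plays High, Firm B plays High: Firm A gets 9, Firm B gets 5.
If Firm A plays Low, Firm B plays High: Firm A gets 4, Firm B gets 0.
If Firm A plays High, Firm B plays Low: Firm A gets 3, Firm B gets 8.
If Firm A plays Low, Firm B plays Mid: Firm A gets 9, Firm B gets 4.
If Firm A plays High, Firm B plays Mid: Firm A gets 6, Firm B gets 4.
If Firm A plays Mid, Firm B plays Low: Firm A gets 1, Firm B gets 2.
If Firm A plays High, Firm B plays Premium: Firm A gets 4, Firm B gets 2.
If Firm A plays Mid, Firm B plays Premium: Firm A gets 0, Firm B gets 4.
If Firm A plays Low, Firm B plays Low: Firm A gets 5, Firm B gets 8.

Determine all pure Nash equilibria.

For each player, find the best response to each opponent profile; mutual best responses are the pure NE.
Firm A against Low: payoffs 5, 1, 3 → best response Low.
Firm A against Mid: payoffs 9, 2, 6 → best response Low.
Firm A against High: payoffs 4, 0, 9 → best response High.
Firm A against Premium: payoffs 9, 0, 4 → best response Low.
Firm B against Low: payoffs 8, 4, 0, 3 → best response Low.
Firm B against Mid: payoffs 2, 0, 8, 4 → best response High.
Firm B against High: payoffs 8, 4, 5, 2 → best response Low.
Mutual best responses: (Low, Low).

(Low, Low)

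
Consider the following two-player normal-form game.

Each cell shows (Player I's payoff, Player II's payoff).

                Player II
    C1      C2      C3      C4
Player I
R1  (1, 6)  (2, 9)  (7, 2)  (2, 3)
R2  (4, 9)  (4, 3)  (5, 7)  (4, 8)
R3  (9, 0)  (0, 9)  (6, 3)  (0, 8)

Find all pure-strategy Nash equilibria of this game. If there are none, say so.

Player I against C1: payoffs 1, 4, 9 → best response R3.
Player I against C2: payoffs 2, 4, 0 → best response R2.
Player I against C3: payoffs 7, 5, 6 → best response R1.
Player I against C4: payoffs 2, 4, 0 → best response R2.
Player II against R1: payoffs 6, 9, 2, 3 → best response C2.
Player II against R2: payoffs 9, 3, 7, 8 → best response C1.
Player II against R3: payoffs 0, 9, 3, 8 → best response C2.
No profile is a mutual best response for all players.

none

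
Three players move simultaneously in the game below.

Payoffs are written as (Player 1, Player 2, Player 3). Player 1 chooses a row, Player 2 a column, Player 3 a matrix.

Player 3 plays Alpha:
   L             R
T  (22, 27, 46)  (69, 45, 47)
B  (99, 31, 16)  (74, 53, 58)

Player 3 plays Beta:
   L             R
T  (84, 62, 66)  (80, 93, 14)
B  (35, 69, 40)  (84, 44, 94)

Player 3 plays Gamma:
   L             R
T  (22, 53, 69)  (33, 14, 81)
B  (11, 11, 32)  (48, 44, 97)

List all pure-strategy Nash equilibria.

(T, L, Alpha): Player 1 can switch to B (22 → 99). Not NE.
(T, L, Beta): Player 2 can switch to R (62 → 93). Not NE.
(T, L, Gamma): Player 1 gets 22, best alternative 11; Player 2 gets 53, best alternative 14; Player 3 gets 69, best alternative 66. No profitable deviation — NE.
(T, R, Alpha): Player 1 can switch to B (69 → 74). Not NE.
(T, R, Beta): Player 1 can switch to B (80 → 84). Not NE.
(T, R, Gamma): Player 1 can switch to B (33 → 48). Not NE.
(B, L, Alpha): Player 2 can switch to R (31 → 53). Not NE.
(B, L, Beta): Player 1 can switch to T (35 → 84). Not NE.
(B, L, Gamma): Player 1 can switch to T (11 → 22). Not NE.
(B, R, Gamma): Player 1 gets 48, best alternative 33; Player 2 gets 44, best alternative 11; Player 3 gets 97, best alternative 94. No profitable deviation — NE.
(The remaining 2 profiles each have a profitable deviation by the same check.)

(T, L, Gamma); (B, R, Gamma)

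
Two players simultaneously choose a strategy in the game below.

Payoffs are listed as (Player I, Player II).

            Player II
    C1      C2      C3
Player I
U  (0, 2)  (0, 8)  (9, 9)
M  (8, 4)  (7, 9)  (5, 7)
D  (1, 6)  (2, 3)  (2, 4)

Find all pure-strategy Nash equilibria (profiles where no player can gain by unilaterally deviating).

The pure Nash equilibria are (U, C3), (M, C2).

Check each profile: it is a Nash equilibrium iff no player can strictly gain by switching unilaterally.
(U, C1): Player I can switch to M (0 → 8). Not NE.
(U, C2): Player I can switch to M (0 → 7). Not NE.
(U, C3): Player I gets 9, best alternative 5; Player II gets 9, best alternative 8. No profitable deviation — NE.
(M, C1): Player II can switch to C2 (4 → 9). Not NE.
(M, C2): Player I gets 7, best alternative 2; Player II gets 9, best alternative 7. No profitable deviation — NE.
(M, C3): Player I can switch to U (5 → 9). Not NE.
(D, C1): Player I can switch to M (1 → 8). Not NE.
(D, C2): Player I can switch to M (2 → 7). Not NE.
(D, C3): Player I can switch to U (2 → 9). Not NE.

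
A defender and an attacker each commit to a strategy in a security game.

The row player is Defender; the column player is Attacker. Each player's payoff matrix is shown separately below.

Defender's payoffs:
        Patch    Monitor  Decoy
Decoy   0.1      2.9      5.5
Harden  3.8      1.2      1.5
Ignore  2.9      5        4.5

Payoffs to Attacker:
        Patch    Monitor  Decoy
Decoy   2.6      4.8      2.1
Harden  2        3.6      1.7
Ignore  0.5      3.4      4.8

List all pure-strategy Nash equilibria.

No pure-strategy Nash equilibrium.

Mark each player's best response to every combination of opponents' strategies; a profile where every player is best-responding is a pure Nash equilibrium.
Defender against Patch: payoffs 0.1, 3.8, 2.9 → best response Harden.
Defender against Monitor: payoffs 2.9, 1.2, 5 → best response Ignore.
Defender against Decoy: payoffs 5.5, 1.5, 4.5 → best response Decoy.
Attacker against Decoy: payoffs 2.6, 4.8, 2.1 → best response Monitor.
Attacker against Harden: payoffs 2, 3.6, 1.7 → best response Monitor.
Attacker against Ignore: payoffs 0.5, 3.4, 4.8 → best response Decoy.
No profile is a mutual best response for all players.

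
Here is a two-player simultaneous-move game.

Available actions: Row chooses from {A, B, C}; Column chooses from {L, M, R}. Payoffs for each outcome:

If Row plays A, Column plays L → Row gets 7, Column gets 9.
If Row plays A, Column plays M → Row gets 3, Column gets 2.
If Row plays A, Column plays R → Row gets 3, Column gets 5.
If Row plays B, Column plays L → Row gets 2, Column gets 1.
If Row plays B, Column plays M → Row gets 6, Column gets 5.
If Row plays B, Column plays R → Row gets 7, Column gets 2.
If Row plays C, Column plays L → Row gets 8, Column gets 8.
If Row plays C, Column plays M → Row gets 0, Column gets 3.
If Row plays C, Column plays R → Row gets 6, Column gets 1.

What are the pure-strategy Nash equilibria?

(A, L): Row can switch to C (7 → 8). Not NE.
(A, M): Row can switch to B (3 → 6). Not NE.
(A, R): Row can switch to B (3 → 7). Not NE.
(B, L): Row can switch to A (2 → 7). Not NE.
(B, M): Row gets 6, best alternative 3; Column gets 5, best alternative 2. No profitable deviation — NE.
(B, R): Column can switch to M (2 → 5). Not NE.
(C, L): Row gets 8, best alternative 7; Column gets 8, best alternative 3. No profitable deviation — NE.
(C, M): Row can switch to A (0 → 3). Not NE.
(C, R): Row can switch to B (6 → 7). Not NE.

The pure Nash equilibria are (B, M), (C, L).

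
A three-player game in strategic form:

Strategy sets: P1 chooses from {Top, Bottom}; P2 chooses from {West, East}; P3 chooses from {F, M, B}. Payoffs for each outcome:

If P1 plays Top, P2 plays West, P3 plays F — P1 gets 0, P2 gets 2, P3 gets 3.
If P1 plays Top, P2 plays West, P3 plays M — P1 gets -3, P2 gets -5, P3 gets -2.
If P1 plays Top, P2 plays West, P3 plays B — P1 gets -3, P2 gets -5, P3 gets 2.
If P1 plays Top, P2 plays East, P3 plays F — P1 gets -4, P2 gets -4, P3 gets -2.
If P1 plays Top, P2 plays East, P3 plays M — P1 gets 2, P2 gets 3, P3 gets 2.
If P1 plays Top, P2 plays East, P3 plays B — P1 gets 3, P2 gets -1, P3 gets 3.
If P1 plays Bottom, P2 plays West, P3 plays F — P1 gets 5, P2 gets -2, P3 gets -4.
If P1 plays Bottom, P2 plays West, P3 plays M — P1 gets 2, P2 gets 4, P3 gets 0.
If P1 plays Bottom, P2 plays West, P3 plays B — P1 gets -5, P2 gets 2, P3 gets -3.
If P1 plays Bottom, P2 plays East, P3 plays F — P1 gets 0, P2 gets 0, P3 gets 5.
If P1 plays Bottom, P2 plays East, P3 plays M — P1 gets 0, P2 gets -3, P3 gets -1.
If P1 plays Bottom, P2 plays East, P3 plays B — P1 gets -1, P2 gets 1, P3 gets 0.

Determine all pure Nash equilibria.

The pure Nash equilibria are (Top, East, B) and (Bottom, West, M) and (Bottom, East, F).

(Top, West, F): P1 can switch to Bottom (0 → 5). Not NE.
(Top, West, M): P1 can switch to Bottom (-3 → 2). Not NE.
(Top, West, B): P2 can switch to East (-5 → -1). Not NE.
(Top, East, F): P1 can switch to Bottom (-4 → 0). Not NE.
(Top, East, M): P3 can switch to B (2 → 3). Not NE.
(Top, East, B): P1 gets 3, best alternative -1; P2 gets -1, best alternative -5; P3 gets 3, best alternative 2. No profitable deviation — NE.
(Bottom, West, F): P2 can switch to East (-2 → 0). Not NE.
(Bottom, West, M): P1 gets 2, best alternative -3; P2 gets 4, best alternative -3; P3 gets 0, best alternative -3. No profitable deviation — NE.
(Bottom, West, B): P1 can switch to Top (-5 → -3). Not NE.
(Bottom, East, F): P1 gets 0, best alternative -4; P2 gets 0, best alternative -2; P3 gets 5, best alternative 0. No profitable deviation — NE.
(Bottom, East, M): P1 can switch to Top (0 → 2). Not NE.
(Bottom, East, B): P1 can switch to Top (-1 → 3). Not NE.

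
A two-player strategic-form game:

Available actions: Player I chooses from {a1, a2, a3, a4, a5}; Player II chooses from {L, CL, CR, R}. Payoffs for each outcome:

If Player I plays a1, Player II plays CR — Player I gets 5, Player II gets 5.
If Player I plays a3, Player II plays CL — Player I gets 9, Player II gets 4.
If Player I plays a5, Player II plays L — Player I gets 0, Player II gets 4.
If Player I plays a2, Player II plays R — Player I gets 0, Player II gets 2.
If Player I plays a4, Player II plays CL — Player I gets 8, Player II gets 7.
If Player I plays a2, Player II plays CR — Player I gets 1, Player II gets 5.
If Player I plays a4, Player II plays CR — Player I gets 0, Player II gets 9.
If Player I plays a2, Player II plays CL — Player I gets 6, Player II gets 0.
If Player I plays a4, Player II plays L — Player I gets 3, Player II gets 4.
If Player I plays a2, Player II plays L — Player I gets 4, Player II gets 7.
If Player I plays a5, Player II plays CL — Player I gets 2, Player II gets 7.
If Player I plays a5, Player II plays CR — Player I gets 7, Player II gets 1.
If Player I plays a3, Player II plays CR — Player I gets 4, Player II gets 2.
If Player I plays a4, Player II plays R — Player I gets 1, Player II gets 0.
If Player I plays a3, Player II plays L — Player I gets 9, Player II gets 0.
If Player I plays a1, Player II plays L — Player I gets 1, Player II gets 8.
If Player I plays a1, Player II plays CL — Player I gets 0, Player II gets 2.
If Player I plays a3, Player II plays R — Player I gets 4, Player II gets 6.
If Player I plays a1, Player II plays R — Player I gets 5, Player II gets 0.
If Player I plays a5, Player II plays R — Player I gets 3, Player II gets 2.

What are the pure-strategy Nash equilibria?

No pure-strategy Nash equilibrium.

For each strategy profile, look for a profitable unilateral deviation.
(a1, L): Player I can switch to a2 (1 → 4). Not NE.
(a1, CL): Player I can switch to a2 (0 → 6). Not NE.
(a1, CR): Player I can switch to a5 (5 → 7). Not NE.
(a1, R): Player II can switch to L (0 → 8). Not NE.
(a2, L): Player I can switch to a3 (4 → 9). Not NE.
(a2, CL): Player I can switch to a3 (6 → 9). Not NE.
(a2, CR): Player I can switch to a1 (1 → 5). Not NE.
(a2, R): Player I can switch to a1 (0 → 5). Not NE.
(The remaining 12 profiles each have a profitable deviation by the same check.)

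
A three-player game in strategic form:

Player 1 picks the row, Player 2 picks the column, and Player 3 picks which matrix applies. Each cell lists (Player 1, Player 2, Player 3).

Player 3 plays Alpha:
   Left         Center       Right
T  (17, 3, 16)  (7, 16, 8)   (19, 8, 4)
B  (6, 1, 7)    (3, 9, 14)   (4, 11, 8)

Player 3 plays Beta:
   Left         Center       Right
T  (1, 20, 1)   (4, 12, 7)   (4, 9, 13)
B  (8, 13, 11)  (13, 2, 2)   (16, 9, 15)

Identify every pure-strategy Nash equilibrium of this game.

(T, Center, Alpha), (B, Left, Beta)

(T, Left, Alpha): Player 2 can switch to Center (3 → 16). Not NE.
(T, Left, Beta): Player 1 can switch to B (1 → 8). Not NE.
(T, Center, Alpha): Player 1 gets 7, best alternative 3; Player 2 gets 16, best alternative 8; Player 3 gets 8, best alternative 7. No profitable deviation — NE.
(T, Center, Beta): Player 1 can switch to B (4 → 13). Not NE.
(T, Right, Alpha): Player 2 can switch to Center (8 → 16). Not NE.
(T, Right, Beta): Player 1 can switch to B (4 → 16). Not NE.
(B, Left, Alpha): Player 1 can switch to T (6 → 17). Not NE.
(B, Left, Beta): Player 1 gets 8, best alternative 1; Player 2 gets 13, best alternative 9; Player 3 gets 11, best alternative 7. No profitable deviation — NE.
(B, Center, Alpha): Player 1 can switch to T (3 → 7). Not NE.
(B, Center, Beta): Player 2 can switch to Left (2 → 13). Not NE.
(B, Right, Alpha): Player 1 can switch to T (4 → 19). Not NE.
(B, Right, Beta): Player 2 can switch to Left (9 → 13). Not NE.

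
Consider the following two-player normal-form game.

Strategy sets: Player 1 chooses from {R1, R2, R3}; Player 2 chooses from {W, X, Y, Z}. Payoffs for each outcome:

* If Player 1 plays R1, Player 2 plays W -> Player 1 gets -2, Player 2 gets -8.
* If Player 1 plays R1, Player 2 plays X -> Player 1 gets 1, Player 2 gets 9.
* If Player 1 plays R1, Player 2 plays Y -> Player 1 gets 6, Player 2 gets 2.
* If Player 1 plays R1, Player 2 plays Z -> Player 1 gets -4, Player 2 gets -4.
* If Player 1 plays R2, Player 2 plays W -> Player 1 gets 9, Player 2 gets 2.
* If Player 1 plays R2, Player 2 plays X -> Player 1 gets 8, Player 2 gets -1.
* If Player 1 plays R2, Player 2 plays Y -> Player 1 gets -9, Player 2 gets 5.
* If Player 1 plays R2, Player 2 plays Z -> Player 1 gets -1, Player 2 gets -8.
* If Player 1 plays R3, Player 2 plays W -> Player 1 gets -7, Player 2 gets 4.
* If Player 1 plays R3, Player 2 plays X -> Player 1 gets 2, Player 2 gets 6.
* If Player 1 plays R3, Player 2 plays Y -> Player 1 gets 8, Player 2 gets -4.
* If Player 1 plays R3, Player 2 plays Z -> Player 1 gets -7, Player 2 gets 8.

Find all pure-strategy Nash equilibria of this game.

(R1, W): Player 1 can switch to R2 (-2 → 9). Not NE.
(R1, X): Player 1 can switch to R2 (1 → 8). Not NE.
(R1, Y): Player 1 can switch to R3 (6 → 8). Not NE.
(R1, Z): Player 1 can switch to R2 (-4 → -1). Not NE.
(R2, W): Player 2 can switch to Y (2 → 5). Not NE.
(R2, X): Player 2 can switch to W (-1 → 2). Not NE.
(The remaining 6 profiles each have a profitable deviation by the same check.)

This game has no pure Nash equilibrium.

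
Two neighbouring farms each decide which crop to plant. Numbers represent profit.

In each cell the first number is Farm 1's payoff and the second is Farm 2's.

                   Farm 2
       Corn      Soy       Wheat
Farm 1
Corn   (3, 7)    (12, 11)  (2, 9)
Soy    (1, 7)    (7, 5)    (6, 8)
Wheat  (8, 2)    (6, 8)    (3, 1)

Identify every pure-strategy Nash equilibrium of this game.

(Corn, Soy); (Soy, Wheat)

For each strategy profile, look for a profitable unilateral deviation.
(Corn, Corn): Farm 1 can switch to Wheat (3 → 8). Not NE.
(Corn, Soy): Farm 1 gets 12, best alternative 7; Farm 2 gets 11, best alternative 9. No profitable deviation — NE.
(Corn, Wheat): Farm 1 can switch to Soy (2 → 6). Not NE.
(Soy, Corn): Farm 1 can switch to Corn (1 → 3). Not NE.
(Soy, Soy): Farm 1 can switch to Corn (7 → 12). Not NE.
(Soy, Wheat): Farm 1 gets 6, best alternative 3; Farm 2 gets 8, best alternative 7. No profitable deviation — NE.
(Wheat, Corn): Farm 2 can switch to Soy (2 → 8). Not NE.
(Wheat, Soy): Farm 1 can switch to Corn (6 → 12). Not NE.
(Wheat, Wheat): Farm 1 can switch to Soy (3 → 6). Not NE.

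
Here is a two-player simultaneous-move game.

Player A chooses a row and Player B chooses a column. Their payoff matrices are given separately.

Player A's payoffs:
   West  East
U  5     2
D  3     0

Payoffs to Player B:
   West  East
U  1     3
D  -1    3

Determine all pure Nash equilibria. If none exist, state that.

Player A against West: payoffs 5, 3 → best response U.
Player A against East: payoffs 2, 0 → best response U.
Player B against U: payoffs 1, 3 → best response East.
Player B against D: payoffs -1, 3 → best response East.
Mutual best responses: (U, East).

(U, East)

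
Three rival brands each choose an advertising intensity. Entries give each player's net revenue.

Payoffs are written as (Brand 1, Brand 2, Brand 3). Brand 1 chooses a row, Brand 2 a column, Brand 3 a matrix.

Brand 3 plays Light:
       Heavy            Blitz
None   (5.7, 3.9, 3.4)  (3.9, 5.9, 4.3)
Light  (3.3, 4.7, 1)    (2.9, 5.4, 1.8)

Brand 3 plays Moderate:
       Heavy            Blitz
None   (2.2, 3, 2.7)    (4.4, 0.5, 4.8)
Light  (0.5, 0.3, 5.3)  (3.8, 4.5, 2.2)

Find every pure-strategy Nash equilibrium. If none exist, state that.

Brand 1 against (Heavy, Light): payoffs 5.7, 3.3 → best response None.
Brand 1 against (Heavy, Moderate): payoffs 2.2, 0.5 → best response None.
Brand 1 against (Blitz, Light): payoffs 3.9, 2.9 → best response None.
Brand 1 against (Blitz, Moderate): payoffs 4.4, 3.8 → best response None.
Brand 2 against (None, Light): payoffs 3.9, 5.9 → best response Blitz.
Brand 2 against (None, Moderate): payoffs 3, 0.5 → best response Heavy.
Brand 2 against (Light, Light): payoffs 4.7, 5.4 → best response Blitz.
Brand 2 against (Light, Moderate): payoffs 0.3, 4.5 → best response Blitz.
Brand 3 against (None, Heavy): payoffs 3.4, 2.7 → best response Light.
Brand 3 against (None, Blitz): payoffs 4.3, 4.8 → best response Moderate.
Brand 3 against (Light, Heavy): payoffs 1, 5.3 → best response Moderate.
Brand 3 against (Light, Blitz): payoffs 1.8, 2.2 → best response Moderate.
No profile is a mutual best response for all players.

There is no pure-strategy Nash equilibrium.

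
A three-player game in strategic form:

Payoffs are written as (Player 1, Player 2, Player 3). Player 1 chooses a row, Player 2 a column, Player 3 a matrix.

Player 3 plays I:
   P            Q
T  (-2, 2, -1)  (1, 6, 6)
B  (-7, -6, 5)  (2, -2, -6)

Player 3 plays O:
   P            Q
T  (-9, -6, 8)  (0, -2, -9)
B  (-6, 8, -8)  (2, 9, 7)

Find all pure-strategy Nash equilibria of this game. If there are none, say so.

Player 1 against (P, I): payoffs -2, -7 → best response T.
Player 1 against (P, O): payoffs -9, -6 → best response B.
Player 1 against (Q, I): payoffs 1, 2 → best response B.
Player 1 against (Q, O): payoffs 0, 2 → best response B.
Player 2 against (T, I): payoffs 2, 6 → best response Q.
Player 2 against (T, O): payoffs -6, -2 → best response Q.
Player 2 against (B, I): payoffs -6, -2 → best response Q.
Player 2 against (B, O): payoffs 8, 9 → best response Q.
Player 3 against (T, P): payoffs -1, 8 → best response O.
Player 3 against (T, Q): payoffs 6, -9 → best response I.
Player 3 against (B, P): payoffs 5, -8 → best response I.
Player 3 against (B, Q): payoffs -6, 7 → best response O.
Mutual best responses: (B, Q, O).

(B, Q, O)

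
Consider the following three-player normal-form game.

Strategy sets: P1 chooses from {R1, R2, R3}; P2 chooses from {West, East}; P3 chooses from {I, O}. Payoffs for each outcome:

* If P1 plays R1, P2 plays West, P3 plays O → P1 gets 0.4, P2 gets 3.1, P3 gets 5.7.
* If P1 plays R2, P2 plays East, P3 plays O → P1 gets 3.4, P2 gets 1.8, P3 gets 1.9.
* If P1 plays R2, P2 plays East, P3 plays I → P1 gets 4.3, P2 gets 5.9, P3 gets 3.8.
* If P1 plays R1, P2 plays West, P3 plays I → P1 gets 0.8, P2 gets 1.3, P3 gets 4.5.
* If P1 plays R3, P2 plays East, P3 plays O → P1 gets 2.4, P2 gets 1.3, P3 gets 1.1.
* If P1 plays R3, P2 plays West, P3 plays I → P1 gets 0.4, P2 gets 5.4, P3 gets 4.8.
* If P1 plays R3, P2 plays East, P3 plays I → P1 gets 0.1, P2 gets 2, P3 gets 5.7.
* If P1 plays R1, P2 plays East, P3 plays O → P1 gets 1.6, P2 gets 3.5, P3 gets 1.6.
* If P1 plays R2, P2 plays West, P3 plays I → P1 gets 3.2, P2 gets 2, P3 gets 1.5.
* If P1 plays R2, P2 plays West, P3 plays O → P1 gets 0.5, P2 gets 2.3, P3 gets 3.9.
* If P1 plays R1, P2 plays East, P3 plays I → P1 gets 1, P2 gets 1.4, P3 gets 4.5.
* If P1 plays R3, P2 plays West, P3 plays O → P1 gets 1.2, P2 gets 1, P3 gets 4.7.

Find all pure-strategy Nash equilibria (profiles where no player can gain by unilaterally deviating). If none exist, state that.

Check each profile: it is a Nash equilibrium iff no player can strictly gain by switching unilaterally.
(R1, West, I): P1 can switch to R2 (0.8 → 3.2). Not NE.
(R1, West, O): P1 can switch to R2 (0.4 → 0.5). Not NE.
(R1, East, I): P1 can switch to R2 (1 → 4.3). Not NE.
(R1, East, O): P1 can switch to R2 (1.6 → 3.4). Not NE.
(R2, West, I): P2 can switch to East (2 → 5.9). Not NE.
(R2, West, O): P1 can switch to R3 (0.5 → 1.2). Not NE.
(R2, East, I): P1 gets 4.3, best alternative 1; P2 gets 5.9, best alternative 2; P3 gets 3.8, best alternative 1.9. No profitable deviation — NE.
(R2, East, O): P2 can switch to West (1.8 → 2.3). Not NE.
(R3, West, I): P1 can switch to R1 (0.4 → 0.8). Not NE.
(R3, West, O): P2 can switch to East (1 → 1.3). Not NE.
(R3, East, I): P1 can switch to R1 (0.1 → 1). Not NE.
(The remaining 1 profile has a profitable deviation by the same check.)

Pure NE: (R2, East, I)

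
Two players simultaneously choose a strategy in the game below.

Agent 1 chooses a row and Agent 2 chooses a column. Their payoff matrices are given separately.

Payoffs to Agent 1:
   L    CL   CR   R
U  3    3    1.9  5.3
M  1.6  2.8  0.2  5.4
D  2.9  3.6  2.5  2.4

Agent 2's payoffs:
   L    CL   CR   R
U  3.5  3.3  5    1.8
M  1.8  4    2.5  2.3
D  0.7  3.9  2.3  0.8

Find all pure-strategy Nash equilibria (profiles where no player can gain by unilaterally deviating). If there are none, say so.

(D, CL)

Check each profile: it is a Nash equilibrium iff no player can strictly gain by switching unilaterally.
(U, L): Agent 2 can switch to CR (3.5 → 5). Not NE.
(U, CL): Agent 1 can switch to D (3 → 3.6). Not NE.
(U, CR): Agent 1 can switch to D (1.9 → 2.5). Not NE.
(U, R): Agent 1 can switch to M (5.3 → 5.4). Not NE.
(M, L): Agent 1 can switch to U (1.6 → 3). Not NE.
(M, CL): Agent 1 can switch to U (2.8 → 3). Not NE.
(M, CR): Agent 1 can switch to U (0.2 → 1.9). Not NE.
(M, R): Agent 2 can switch to CL (2.3 → 4). Not NE.
(D, L): Agent 1 can switch to U (2.9 → 3). Not NE.
(D, CL): Agent 1 gets 3.6, best alternative 3; Agent 2 gets 3.9, best alternative 2.3. No profitable deviation — NE.
(D, CR): Agent 2 can switch to CL (2.3 → 3.9). Not NE.
(D, R): Agent 1 can switch to U (2.4 → 5.3). Not NE.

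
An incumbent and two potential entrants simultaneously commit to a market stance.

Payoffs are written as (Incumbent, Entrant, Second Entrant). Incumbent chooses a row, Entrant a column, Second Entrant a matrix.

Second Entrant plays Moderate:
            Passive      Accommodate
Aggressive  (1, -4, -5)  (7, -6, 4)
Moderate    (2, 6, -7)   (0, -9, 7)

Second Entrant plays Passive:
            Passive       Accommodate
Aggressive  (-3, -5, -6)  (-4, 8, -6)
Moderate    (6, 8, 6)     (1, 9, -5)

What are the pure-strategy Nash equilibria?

This game has no pure Nash equilibrium.

(Aggressive, Passive, Moderate): Incumbent can switch to Moderate (1 → 2). Not NE.
(Aggressive, Passive, Passive): Incumbent can switch to Moderate (-3 → 6). Not NE.
(Aggressive, Accommodate, Moderate): Entrant can switch to Passive (-6 → -4). Not NE.
(Aggressive, Accommodate, Passive): Incumbent can switch to Moderate (-4 → 1). Not NE.
(Moderate, Passive, Moderate): Second Entrant can switch to Passive (-7 → 6). Not NE.
(Moderate, Passive, Passive): Entrant can switch to Accommodate (8 → 9). Not NE.
(The remaining 2 profiles each have a profitable deviation by the same check.)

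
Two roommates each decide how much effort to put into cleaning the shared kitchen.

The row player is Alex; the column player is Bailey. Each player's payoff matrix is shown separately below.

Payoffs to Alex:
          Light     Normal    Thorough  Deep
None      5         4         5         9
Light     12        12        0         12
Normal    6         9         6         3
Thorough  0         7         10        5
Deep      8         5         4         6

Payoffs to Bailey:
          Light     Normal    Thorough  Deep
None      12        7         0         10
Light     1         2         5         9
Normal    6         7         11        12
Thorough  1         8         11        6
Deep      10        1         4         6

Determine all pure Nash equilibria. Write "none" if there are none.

Alex against Light: payoffs 5, 12, 6, 0, 8 → best response Light.
Alex against Normal: payoffs 4, 12, 9, 7, 5 → best response Light.
Alex against Thorough: payoffs 5, 0, 6, 10, 4 → best response Thorough.
Alex against Deep: payoffs 9, 12, 3, 5, 6 → best response Light.
Bailey against None: payoffs 12, 7, 0, 10 → best response Light.
Bailey against Light: payoffs 1, 2, 5, 9 → best response Deep.
Bailey against Normal: payoffs 6, 7, 11, 12 → best response Deep.
Bailey against Thorough: payoffs 1, 8, 11, 6 → best response Thorough.
Bailey against Deep: payoffs 10, 1, 4, 6 → best response Light.
Mutual best responses: (Light, Deep); (Thorough, Thorough).

The pure Nash equilibria are (Light, Deep); (Thorough, Thorough).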